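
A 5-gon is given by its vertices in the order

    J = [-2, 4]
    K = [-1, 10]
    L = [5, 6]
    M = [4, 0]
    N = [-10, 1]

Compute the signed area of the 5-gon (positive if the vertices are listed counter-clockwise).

Σ = (-16) + (-56) + (-24) + (4) + (-38) = -130
Signed area = Σ/2 = -65 (negative ⇒ clockwise traversal).

-65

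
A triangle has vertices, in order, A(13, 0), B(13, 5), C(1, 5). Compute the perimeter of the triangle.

|AB| = √((0)² + (5)²) = √25 = 5
|BC| = √((-12)² + (0)²) = √144 = 12
|CA| = √((12)² + (-5)²) = √169 = 13
Perimeter = 5 + 12 + 13 = 30.

30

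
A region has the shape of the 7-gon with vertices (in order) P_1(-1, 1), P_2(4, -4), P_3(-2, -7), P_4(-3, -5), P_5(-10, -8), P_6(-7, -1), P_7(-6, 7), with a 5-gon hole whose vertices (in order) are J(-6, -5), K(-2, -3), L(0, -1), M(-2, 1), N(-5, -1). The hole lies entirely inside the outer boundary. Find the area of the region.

69.5

Outer boundary:
Σ = (0) + (-36) + (-11) + (-26) + (-46) + (-55) + (1) = -173
Area = |Σ|/2 = 86.5.
Hole:
Apply the shoelace (surveyor's) formula: 2A = Σ (x_i·y_{i+1} − x_{i+1}·y_i), indices taken mod 5.
Σ = (8) + (2) + (-2) + (7) + (19) = 34
Area = |Σ|/2 = 17.
Net area = 86.5 − 17 = 69.5.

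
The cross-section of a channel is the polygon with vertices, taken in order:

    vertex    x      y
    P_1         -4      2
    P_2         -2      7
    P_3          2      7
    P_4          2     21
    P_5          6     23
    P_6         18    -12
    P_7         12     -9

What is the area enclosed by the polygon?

310

Σ = (-24) + (-28) + (28) + (-80) + (-486) + (-18) + (-12) = -620
Area = |Σ|/2 = 310.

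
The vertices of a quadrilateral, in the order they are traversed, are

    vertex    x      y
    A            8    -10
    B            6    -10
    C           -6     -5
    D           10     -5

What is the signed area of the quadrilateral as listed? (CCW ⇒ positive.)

-45

Σ = (-20) + (-90) + (80) + (-60) = -90
Signed area = Σ/2 = -45 (negative ⇒ clockwise traversal).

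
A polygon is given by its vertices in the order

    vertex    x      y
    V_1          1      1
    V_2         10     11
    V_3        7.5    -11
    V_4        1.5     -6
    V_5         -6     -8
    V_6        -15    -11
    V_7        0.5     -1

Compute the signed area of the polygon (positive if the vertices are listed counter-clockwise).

Σ = (1) + (-192.5) + (-28.5) + (-48) + (-54) + (20.5) + (1.5) = -300
Signed area = Σ/2 = -150 (negative ⇒ clockwise traversal).

-150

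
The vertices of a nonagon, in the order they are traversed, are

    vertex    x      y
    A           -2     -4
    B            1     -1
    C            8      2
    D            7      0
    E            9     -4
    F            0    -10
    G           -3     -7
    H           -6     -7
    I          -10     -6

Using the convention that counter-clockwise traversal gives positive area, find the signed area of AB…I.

-86.5

Apply the shoelace formula: 2A = Σ (x_i·y_{i+1} − x_{i+1}·y_i), indices taken mod 9.
Σ = (6) + (10) + (-14) + (-28) + (-90) + (-30) + (-21) + (-34) + (28) = -173
Signed area = Σ/2 = -86.5 (negative ⇒ clockwise traversal).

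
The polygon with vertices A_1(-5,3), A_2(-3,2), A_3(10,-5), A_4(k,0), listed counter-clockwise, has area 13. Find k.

4

The doubled signed area Σ (x_i y_{i+1} − x_{i+1} y_i) is linear in k.
With k=0 it equals -6; the coefficient of k is 8 (from the two edges through A_4).
So 8·k + -6 = 2·13 = 26 ⇒ k = 4.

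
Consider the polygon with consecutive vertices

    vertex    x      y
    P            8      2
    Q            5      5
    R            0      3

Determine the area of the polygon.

Apply the surveyor's formula: 2A = Σ (x_i·y_{i+1} − x_{i+1}·y_i), indices taken mod 3.
Σ = (30) + (15) + (-24) = 21
Area = |Σ|/2 = 10.5.

10.5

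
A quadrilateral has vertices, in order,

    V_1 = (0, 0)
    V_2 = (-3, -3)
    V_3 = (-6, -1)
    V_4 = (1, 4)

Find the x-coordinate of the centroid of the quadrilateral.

-125/57

Apply the shoelace formula. First the cross-terms c_i = x_i·y_{i+1} − x_{i+1}·y_i:
  0, -15, -23, 0  ⇒  2A = -38, A = -19.
Then Σ (x_i + x_{i+1})·c_i = 250, so x̄ = 250 / (6·(-19)) = -125/57.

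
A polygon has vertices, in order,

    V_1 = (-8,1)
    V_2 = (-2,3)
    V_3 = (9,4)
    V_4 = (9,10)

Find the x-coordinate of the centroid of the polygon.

518/129

Apply Gauss's area formula. First the cross-terms c_i = x_i·y_{i+1} − x_{i+1}·y_i:
  -22, -35, 54, 89  ⇒  2A = 86, A = 43.
Then Σ (x_i + x_{i+1})·c_i = 1036, so x̄ = 1036 / (6·43) = 518/129.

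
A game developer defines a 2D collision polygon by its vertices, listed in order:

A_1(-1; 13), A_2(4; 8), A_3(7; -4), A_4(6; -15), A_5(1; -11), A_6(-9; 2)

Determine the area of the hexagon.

238

Σ = (-60) + (-72) + (-81) + (-51) + (-97) + (-115) = -476
Area = |Σ|/2 = 238.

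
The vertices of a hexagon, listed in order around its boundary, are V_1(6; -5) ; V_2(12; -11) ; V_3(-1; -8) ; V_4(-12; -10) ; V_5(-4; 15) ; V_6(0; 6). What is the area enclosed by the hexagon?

V_1→V_2: (6)(-11) − (12)(-5) = -6
V_2→V_3: (12)(-8) − (-1)(-11) = -107
V_3→V_4: (-1)(-10) − (-12)(-8) = -86
V_4→V_5: (-12)(15) − (-4)(-10) = -220
V_5→V_6: (-4)(6) − (0)(15) = -24
V_6→V_1: (0)(-5) − (6)(6) = -36
Σ = -479
Area = |Σ|/2 = 239.5.

239.5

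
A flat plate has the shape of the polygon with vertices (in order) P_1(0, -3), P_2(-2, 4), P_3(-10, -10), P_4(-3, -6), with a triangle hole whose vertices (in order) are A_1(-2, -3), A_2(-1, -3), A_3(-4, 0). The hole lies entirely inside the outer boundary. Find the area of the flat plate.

Outer boundary:
Apply the shoelace (surveyor's) formula: 2A = Σ (x_i·y_{i+1} − x_{i+1}·y_i), indices taken mod 4.
P_1→P_2: (0)(4) − (-2)(-3) = -6
P_2→P_3: (-2)(-10) − (-10)(4) = 60
P_3→P_4: (-10)(-6) − (-3)(-10) = 30
P_4→P_1: (-3)(-3) − (0)(-6) = 9
Σ = 93
Area = |Σ|/2 = 46.5.
Hole:
Apply the shoelace (surveyor's) formula: 2A = Σ (x_i·y_{i+1} − x_{i+1}·y_i), indices taken mod 3.
Σ = (3) + (-12) + (12) = 3
Area = |Σ|/2 = 1.5.
Net area = 46.5 − 1.5 = 45.

45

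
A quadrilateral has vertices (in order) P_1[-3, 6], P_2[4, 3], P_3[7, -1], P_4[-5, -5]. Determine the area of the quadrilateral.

Apply the shoelace formula: 2A = Σ (x_i·y_{i+1} − x_{i+1}·y_i), indices taken mod 4.
Σ = (-33) + (-25) + (-40) + (-45) = -143
Area = |Σ|/2 = 71.5.

71.5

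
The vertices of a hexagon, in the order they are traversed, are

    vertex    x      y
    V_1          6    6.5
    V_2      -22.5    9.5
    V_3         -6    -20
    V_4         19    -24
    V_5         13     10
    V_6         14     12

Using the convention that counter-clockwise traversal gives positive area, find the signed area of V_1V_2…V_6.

885.625

Apply Gauss's area formula: 2A = Σ (x_i·y_{i+1} − x_{i+1}·y_i), indices taken mod 6.
V_1→V_2: (6)(9.5) − (-22.5)(6.5) = 203.25
V_2→V_3: (-22.5)(-20) − (-6)(9.5) = 507
V_3→V_4: (-6)(-24) − (19)(-20) = 524
V_4→V_5: (19)(10) − (13)(-24) = 502
V_5→V_6: (13)(12) − (14)(10) = 16
V_6→V_1: (14)(6.5) − (6)(12) = 19
Σ = 1771.25
Signed area = Σ/2 = 885.625 (positive ⇒ counter-clockwise traversal).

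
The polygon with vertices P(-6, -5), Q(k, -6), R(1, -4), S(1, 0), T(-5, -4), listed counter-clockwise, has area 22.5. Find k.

2

The doubled signed area Σ (x_i y_{i+1} − x_{i+1} y_i) is linear in k.
With k=0 it equals 43; the coefficient of k is 1 (from the two edges through Q).
So 1·k + 43 = 2·22.5 = 45 ⇒ k = 2.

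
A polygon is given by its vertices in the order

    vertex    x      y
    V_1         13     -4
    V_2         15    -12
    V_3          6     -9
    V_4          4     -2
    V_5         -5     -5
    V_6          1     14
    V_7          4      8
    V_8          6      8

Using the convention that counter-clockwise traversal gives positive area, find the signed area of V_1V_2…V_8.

-211

Apply the shoelace formula: 2A = Σ (x_i·y_{i+1} − x_{i+1}·y_i), indices taken mod 8.
Σ = (-96) + (-63) + (24) + (-30) + (-65) + (-48) + (-16) + (-128) = -422
Signed area = Σ/2 = -211 (negative ⇒ clockwise traversal).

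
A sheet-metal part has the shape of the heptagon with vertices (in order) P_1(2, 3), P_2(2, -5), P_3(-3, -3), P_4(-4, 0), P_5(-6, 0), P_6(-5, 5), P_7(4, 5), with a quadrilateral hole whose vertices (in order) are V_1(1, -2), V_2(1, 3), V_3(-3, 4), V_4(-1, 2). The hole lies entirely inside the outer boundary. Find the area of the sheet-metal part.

53

Outer boundary:
Apply Gauss's area formula: 2A = Σ (x_i·y_{i+1} − x_{i+1}·y_i), indices taken mod 7.
Cross-terms: -16, -21, -12, 0, -30, -45, 2  ⇒  Σ = -122
Area = |Σ|/2 = 61.
Hole:
Apply Gauss's area formula: 2A = Σ (x_i·y_{i+1} − x_{i+1}·y_i), indices taken mod 4.
Σ = (5) + (13) + (-2) + (0) = 16
Area = |Σ|/2 = 8.
Net area = 61 − 8 = 53.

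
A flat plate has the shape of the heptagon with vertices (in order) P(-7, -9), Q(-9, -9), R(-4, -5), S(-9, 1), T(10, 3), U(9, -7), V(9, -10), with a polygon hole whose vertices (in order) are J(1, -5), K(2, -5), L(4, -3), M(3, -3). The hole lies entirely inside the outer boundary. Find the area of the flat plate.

183

Outer boundary:
Apply Gauss's area formula: 2A = Σ (x_i·y_{i+1} − x_{i+1}·y_i), indices taken mod 7.
Σ = (-18) + (9) + (-49) + (-37) + (-97) + (-27) + (-151) = -370
Area = |Σ|/2 = 185.
Hole:
Σ = (5) + (14) + (-3) + (-12) = 4
Area = |Σ|/2 = 2.
Net area = 185 − 2 = 183.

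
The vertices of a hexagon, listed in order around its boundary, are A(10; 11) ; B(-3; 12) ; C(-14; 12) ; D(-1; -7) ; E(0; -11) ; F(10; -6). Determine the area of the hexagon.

343

Cross-terms: 153, 132, 110, 11, 110, 170  ⇒  Σ = 686
Area = |Σ|/2 = 343.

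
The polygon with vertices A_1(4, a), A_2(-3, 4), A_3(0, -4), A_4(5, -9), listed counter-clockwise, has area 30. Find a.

-3

Write out the shoelace sum; only the two edges meeting at A_1 involve a:
2·Area = [(5·a − 4·(-9)) + (4·4 − (-3)·a)] + 32
       = 8·a + 84 = 60
⇒ a = -3.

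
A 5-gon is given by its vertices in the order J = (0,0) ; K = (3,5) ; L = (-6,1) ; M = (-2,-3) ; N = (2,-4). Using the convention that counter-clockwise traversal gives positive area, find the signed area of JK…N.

33.5

J→K: (0)(5) − (3)(0) = 0
K→L: (3)(1) − (-6)(5) = 33
L→M: (-6)(-3) − (-2)(1) = 20
M→N: (-2)(-4) − (2)(-3) = 14
N→J: (2)(0) − (0)(-4) = 0
Σ = 67
Signed area = Σ/2 = 33.5 (positive ⇒ counter-clockwise traversal).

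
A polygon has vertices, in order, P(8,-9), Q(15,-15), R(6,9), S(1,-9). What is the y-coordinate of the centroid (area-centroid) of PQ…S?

-3.95

Apply the shoelace formula. First the cross-terms c_i = x_i·y_{i+1} − x_{i+1}·y_i:
  15, 225, -63, 63  ⇒  2A = 240, A = 120.
Then Σ (y_i + y_{i+1})·c_i = -2844, so ȳ = -2844 / (6·120) = -3.95.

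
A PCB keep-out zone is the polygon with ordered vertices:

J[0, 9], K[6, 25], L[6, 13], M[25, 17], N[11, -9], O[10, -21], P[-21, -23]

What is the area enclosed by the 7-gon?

881

Apply the shoelace (surveyor's) formula: 2A = Σ (x_i·y_{i+1} − x_{i+1}·y_i), indices taken mod 7.
J→K: (0)(25) − (6)(9) = -54
K→L: (6)(13) − (6)(25) = -72
L→M: (6)(17) − (25)(13) = -223
M→N: (25)(-9) − (11)(17) = -412
N→O: (11)(-21) − (10)(-9) = -141
O→P: (10)(-23) − (-21)(-21) = -671
P→J: (-21)(9) − (0)(-23) = -189
Σ = -1762
Area = |Σ|/2 = 881.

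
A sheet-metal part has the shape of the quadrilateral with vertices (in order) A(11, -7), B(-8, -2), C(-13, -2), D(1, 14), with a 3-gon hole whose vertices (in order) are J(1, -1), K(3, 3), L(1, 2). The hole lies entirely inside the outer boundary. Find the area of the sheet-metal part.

Outer boundary:
Cross-terms: -78, -10, -180, -161  ⇒  Σ = -429
Area = |Σ|/2 = 214.5.
Hole:
Apply the surveyor's formula: 2A = Σ (x_i·y_{i+1} − x_{i+1}·y_i), indices taken mod 3.
J→K: (1)(3) − (3)(-1) = 6
K→L: (3)(2) − (1)(3) = 3
L→J: (1)(-1) − (1)(2) = -3
Σ = 6
Area = |Σ|/2 = 3.
Net area = 214.5 − 3 = 211.5.

211.5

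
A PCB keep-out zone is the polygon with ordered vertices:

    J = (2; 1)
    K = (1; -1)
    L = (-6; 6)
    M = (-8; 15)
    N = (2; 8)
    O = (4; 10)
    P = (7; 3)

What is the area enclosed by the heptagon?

J→K: (2)(-1) − (1)(1) = -3
K→L: (1)(6) − (-6)(-1) = 0
L→M: (-6)(15) − (-8)(6) = -42
M→N: (-8)(8) − (2)(15) = -94
N→O: (2)(10) − (4)(8) = -12
O→P: (4)(3) − (7)(10) = -58
P→J: (7)(1) − (2)(3) = 1
Σ = -208
Area = |Σ|/2 = 104.

104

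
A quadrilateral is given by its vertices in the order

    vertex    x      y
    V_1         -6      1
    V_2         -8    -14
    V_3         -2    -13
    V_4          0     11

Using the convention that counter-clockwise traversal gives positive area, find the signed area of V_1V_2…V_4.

106

Σ = (92) + (76) + (-22) + (66) = 212
Signed area = Σ/2 = 106 (positive ⇒ counter-clockwise traversal).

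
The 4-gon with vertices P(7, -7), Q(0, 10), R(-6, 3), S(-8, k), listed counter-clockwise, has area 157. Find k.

-8

Write out the shoelace sum; only the two edges meeting at S involve k:
2·Area = [((-6)·k − (-8)·3) + ((-8)·(-7) − 7·k)] + 130
       = -13·k + 210 = 314
⇒ k = -8.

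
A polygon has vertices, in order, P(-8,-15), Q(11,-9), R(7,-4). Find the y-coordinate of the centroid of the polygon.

-28/3

Apply the shoelace (surveyor's) formula. First the cross-terms c_i = x_i·y_{i+1} − x_{i+1}·y_i:
  237, 19, -137  ⇒  2A = 119, A = 59.5.
Then Σ (y_i + y_{i+1})·c_i = -3332, so ȳ = -3332 / (6·59.5) = -28/3.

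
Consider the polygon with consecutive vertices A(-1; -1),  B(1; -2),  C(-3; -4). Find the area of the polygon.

A→B: (-1)(-2) − (1)(-1) = 3
B→C: (1)(-4) − (-3)(-2) = -10
C→A: (-3)(-1) − (-1)(-4) = -1
Σ = -8
Area = |Σ|/2 = 4.

4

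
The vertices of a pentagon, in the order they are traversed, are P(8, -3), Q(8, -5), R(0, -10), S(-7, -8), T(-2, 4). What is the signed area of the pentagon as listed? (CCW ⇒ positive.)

-118

Σ = (-16) + (-80) + (-70) + (-44) + (-26) = -236
Signed area = Σ/2 = -118 (negative ⇒ clockwise traversal).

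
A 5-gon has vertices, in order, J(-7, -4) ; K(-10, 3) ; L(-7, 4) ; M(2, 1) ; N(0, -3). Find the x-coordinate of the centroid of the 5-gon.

-785/183

Apply the surveyor's formula. First the cross-terms c_i = x_i·y_{i+1} − x_{i+1}·y_i:
  -61, -19, -15, -6, -21  ⇒  2A = -122, A = -61.
Then Σ (x_i + x_{i+1})·c_i = 1570, so x̄ = 1570 / (6·(-61)) = -785/183.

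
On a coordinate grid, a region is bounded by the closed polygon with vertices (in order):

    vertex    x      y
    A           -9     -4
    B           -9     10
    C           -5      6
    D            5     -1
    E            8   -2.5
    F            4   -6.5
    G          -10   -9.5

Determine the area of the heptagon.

175

Apply the shoelace formula: 2A = Σ (x_i·y_{i+1} − x_{i+1}·y_i), indices taken mod 7.
Cross-terms: -126, -4, -25, -4.5, -42, -103, -45.5  ⇒  Σ = -350
Area = |Σ|/2 = 175.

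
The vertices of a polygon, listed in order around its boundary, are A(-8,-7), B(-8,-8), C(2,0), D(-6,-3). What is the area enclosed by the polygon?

18

Σ = (8) + (16) + (-6) + (18) = 36
Area = |Σ|/2 = 18.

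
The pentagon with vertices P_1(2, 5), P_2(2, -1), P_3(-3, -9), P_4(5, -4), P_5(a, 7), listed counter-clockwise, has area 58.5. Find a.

8

The doubled signed area Σ (x_i y_{i+1} − x_{i+1} y_i) is linear in a.
With a=0 it equals 45; the coefficient of a is 9 (from the two edges through P_5).
So 9·a + 45 = 2·58.5 = 117 ⇒ a = 8.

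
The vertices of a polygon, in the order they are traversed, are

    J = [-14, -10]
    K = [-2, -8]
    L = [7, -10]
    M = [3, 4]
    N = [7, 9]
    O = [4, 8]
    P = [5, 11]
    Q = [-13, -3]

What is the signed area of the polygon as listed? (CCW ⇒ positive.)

232.5

Cross-terms: 92, 76, 58, -1, 20, 4, 128, 88  ⇒  Σ = 465
Signed area = Σ/2 = 232.5 (positive ⇒ counter-clockwise traversal).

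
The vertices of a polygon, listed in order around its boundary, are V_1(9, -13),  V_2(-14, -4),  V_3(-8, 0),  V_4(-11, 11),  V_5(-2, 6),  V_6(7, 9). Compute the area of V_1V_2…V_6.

Apply the shoelace formula: 2A = Σ (x_i·y_{i+1} − x_{i+1}·y_i), indices taken mod 6.
Cross-terms: -218, -32, -88, -44, -60, -172  ⇒  Σ = -614
Area = |Σ|/2 = 307.

307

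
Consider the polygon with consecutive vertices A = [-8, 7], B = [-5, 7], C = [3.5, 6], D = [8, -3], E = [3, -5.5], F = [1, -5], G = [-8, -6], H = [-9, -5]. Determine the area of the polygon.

170.75

Cross-terms: -21, -54.5, -58.5, -35, -9.5, -46, -14, -103  ⇒  Σ = -341.5
Area = |Σ|/2 = 170.75.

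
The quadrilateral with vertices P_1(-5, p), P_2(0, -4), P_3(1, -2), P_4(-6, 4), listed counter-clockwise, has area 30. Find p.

Write out the shoelace sum; only the two edges meeting at P_1 involve p:
2·Area = [((-6)·p − (-5)·4) + ((-5)·(-4) − 0·p)] + -4
       = -6·p + 36 = 60
⇒ p = -4.

-4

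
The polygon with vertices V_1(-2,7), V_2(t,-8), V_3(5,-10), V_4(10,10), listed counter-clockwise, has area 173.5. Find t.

-3

The doubled signed area Σ (x_i y_{i+1} − x_{i+1} y_i) is linear in t.
With t=0 it equals 296; the coefficient of t is -17 (from the two edges through V_2).
So -17·t + 296 = 2·173.5 = 347 ⇒ t = -3.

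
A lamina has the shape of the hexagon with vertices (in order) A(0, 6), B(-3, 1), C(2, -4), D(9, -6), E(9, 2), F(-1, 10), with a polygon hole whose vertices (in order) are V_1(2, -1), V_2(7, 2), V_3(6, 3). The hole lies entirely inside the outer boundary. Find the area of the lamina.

Outer boundary:
Apply the shoelace formula: 2A = Σ (x_i·y_{i+1} − x_{i+1}·y_i), indices taken mod 6.
Σ = (18) + (10) + (24) + (72) + (92) + (-6) = 210
Area = |Σ|/2 = 105.
Hole:
Apply the shoelace formula: 2A = Σ (x_i·y_{i+1} − x_{i+1}·y_i), indices taken mod 3.
Σ = (11) + (9) + (-12) = 8
Area = |Σ|/2 = 4.
Net area = 105 − 4 = 101.

101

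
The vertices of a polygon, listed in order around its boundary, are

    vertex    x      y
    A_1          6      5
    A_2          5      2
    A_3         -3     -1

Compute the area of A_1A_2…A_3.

Cross-terms: -13, 1, -9  ⇒  Σ = -21
Area = |Σ|/2 = 10.5.

10.5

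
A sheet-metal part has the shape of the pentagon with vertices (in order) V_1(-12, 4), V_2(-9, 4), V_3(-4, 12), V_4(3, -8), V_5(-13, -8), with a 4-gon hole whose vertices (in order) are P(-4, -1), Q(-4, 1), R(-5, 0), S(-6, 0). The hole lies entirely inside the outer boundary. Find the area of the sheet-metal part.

190.5

Outer boundary:
Apply the surveyor's formula: 2A = Σ (x_i·y_{i+1} − x_{i+1}·y_i), indices taken mod 5.
V_1→V_2: (-12)(4) − (-9)(4) = -12
V_2→V_3: (-9)(12) − (-4)(4) = -92
V_3→V_4: (-4)(-8) − (3)(12) = -4
V_4→V_5: (3)(-8) − (-13)(-8) = -128
V_5→V_1: (-13)(4) − (-12)(-8) = -148
Σ = -384
Area = |Σ|/2 = 192.
Hole:
Apply Gauss's area formula: 2A = Σ (x_i·y_{i+1} − x_{i+1}·y_i), indices taken mod 4.
P→Q: (-4)(1) − (-4)(-1) = -8
Q→R: (-4)(0) − (-5)(1) = 5
R→S: (-5)(0) − (-6)(0) = 0
S→P: (-6)(-1) − (-4)(0) = 6
Σ = 3
Area = |Σ|/2 = 1.5.
Net area = 192 − 1.5 = 190.5.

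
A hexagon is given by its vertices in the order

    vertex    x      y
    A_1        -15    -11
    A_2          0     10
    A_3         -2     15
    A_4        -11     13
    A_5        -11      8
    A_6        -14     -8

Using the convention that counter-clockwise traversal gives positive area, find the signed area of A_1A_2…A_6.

149

Apply Gauss's area formula: 2A = Σ (x_i·y_{i+1} − x_{i+1}·y_i), indices taken mod 6.
A_1→A_2: (-15)(10) − (0)(-11) = -150
A_2→A_3: (0)(15) − (-2)(10) = 20
A_3→A_4: (-2)(13) − (-11)(15) = 139
A_4→A_5: (-11)(8) − (-11)(13) = 55
A_5→A_6: (-11)(-8) − (-14)(8) = 200
A_6→A_1: (-14)(-11) − (-15)(-8) = 34
Σ = 298
Signed area = Σ/2 = 149 (positive ⇒ counter-clockwise traversal).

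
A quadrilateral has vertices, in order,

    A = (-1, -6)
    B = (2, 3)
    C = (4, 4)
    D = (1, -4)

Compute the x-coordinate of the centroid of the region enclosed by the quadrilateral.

23/15

Apply Gauss's area formula. First the cross-terms c_i = x_i·y_{i+1} − x_{i+1}·y_i:
  9, -4, -20, -10  ⇒  2A = -25, A = -12.5.
Then Σ (x_i + x_{i+1})·c_i = -115, so x̄ = -115 / (6·(-12.5)) = 23/15.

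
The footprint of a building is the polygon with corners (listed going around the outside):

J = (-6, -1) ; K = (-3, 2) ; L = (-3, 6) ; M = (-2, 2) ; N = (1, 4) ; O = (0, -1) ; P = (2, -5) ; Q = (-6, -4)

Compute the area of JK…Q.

Apply the shoelace formula: 2A = Σ (x_i·y_{i+1} − x_{i+1}·y_i), indices taken mod 8.
J→K: (-6)(2) − (-3)(-1) = -15
K→L: (-3)(6) − (-3)(2) = -12
L→M: (-3)(2) − (-2)(6) = 6
M→N: (-2)(4) − (1)(2) = -10
N→O: (1)(-1) − (0)(4) = -1
O→P: (0)(-5) − (2)(-1) = 2
P→Q: (2)(-4) − (-6)(-5) = -38
Q→J: (-6)(-1) − (-6)(-4) = -18
Σ = -86
Area = |Σ|/2 = 43.

43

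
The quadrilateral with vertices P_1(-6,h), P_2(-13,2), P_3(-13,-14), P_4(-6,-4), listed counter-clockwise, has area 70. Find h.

0

Write out the shoelace sum; only the two edges meeting at P_1 involve h:
2·Area = [((-6)·h − (-6)·(-4)) + ((-6)·2 − (-13)·h)] + 176
       = 7·h + 140 = 140
⇒ h = 0.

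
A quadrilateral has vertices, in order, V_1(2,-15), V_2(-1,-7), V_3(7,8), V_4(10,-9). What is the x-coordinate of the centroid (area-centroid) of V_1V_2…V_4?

1266/263

Apply the shoelace formula. First the cross-terms c_i = x_i·y_{i+1} − x_{i+1}·y_i:
  -29, 41, -143, -132  ⇒  2A = -263, A = -131.5.
Then Σ (x_i + x_{i+1})·c_i = -3798, so x̄ = -3798 / (6·(-131.5)) = 1266/263.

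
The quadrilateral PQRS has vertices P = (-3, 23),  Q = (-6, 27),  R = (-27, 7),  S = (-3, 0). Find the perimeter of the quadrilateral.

82

|PQ| = √((-3)² + (4)²) = √25 = 5
|QR| = √((-21)² + (-20)²) = √841 = 29
|RS| = √((24)² + (-7)²) = √625 = 25
|SP| = √((0)² + (23)²) = √529 = 23
Perimeter = 5 + 29 + 25 + 23 = 82.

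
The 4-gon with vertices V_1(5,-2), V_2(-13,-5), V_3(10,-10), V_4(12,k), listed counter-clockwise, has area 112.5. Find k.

The doubled signed area Σ (x_i y_{i+1} − x_{i+1} y_i) is linear in k.
With k=0 it equals 225; the coefficient of k is 5 (from the two edges through V_4).
So 5·k + 225 = 2·112.5 = 225 ⇒ k = 0.

0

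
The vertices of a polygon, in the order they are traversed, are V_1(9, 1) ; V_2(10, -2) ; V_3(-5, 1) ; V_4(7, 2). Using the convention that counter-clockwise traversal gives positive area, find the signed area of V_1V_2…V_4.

-28

Apply the shoelace (surveyor's) formula: 2A = Σ (x_i·y_{i+1} − x_{i+1}·y_i), indices taken mod 4.
Σ = (-28) + (0) + (-17) + (-11) = -56
Signed area = Σ/2 = -28 (negative ⇒ clockwise traversal).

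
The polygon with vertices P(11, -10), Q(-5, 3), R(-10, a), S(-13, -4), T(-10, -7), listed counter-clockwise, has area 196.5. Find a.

14

The doubled signed area Σ (x_i y_{i+1} − x_{i+1} y_i) is linear in a.
With a=0 it equals 281; the coefficient of a is 8 (from the two edges through R).
So 8·a + 281 = 2·196.5 = 393 ⇒ a = 14.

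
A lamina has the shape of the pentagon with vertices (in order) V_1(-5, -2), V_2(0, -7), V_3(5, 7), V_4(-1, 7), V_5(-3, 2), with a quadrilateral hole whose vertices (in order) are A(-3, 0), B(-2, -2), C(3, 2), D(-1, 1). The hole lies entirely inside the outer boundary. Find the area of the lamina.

Outer boundary:
Apply the surveyor's formula: 2A = Σ (x_i·y_{i+1} − x_{i+1}·y_i), indices taken mod 5.
Σ = (35) + (35) + (42) + (19) + (16) = 147
Area = |Σ|/2 = 73.5.
Hole:
A→B: (-3)(-2) − (-2)(0) = 6
B→C: (-2)(2) − (3)(-2) = 2
C→D: (3)(1) − (-1)(2) = 5
D→A: (-1)(0) − (-3)(1) = 3
Σ = 16
Area = |Σ|/2 = 8.
Net area = 73.5 − 8 = 65.5.

65.5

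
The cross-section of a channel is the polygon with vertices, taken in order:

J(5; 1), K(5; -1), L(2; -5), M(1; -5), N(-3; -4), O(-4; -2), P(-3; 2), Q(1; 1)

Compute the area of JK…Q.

45

Σ = (-10) + (-23) + (-5) + (-19) + (-10) + (-14) + (-5) + (-4) = -90
Area = |Σ|/2 = 45.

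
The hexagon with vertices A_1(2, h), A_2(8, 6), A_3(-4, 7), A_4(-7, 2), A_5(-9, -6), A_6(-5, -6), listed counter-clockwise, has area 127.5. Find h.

The doubled signed area Σ (x_i y_{i+1} − x_{i+1} y_i) is linear in h.
With h=0 it equals 229; the coefficient of h is -13 (from the two edges through A_1).
So -13·h + 229 = 2·127.5 = 255 ⇒ h = -2.

-2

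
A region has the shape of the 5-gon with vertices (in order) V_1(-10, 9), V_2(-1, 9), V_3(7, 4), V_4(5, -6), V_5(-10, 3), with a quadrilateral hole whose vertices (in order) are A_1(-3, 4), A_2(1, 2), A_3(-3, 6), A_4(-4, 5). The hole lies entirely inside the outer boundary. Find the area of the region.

152.5

Outer boundary:
Apply the shoelace formula: 2A = Σ (x_i·y_{i+1} − x_{i+1}·y_i), indices taken mod 5.
Cross-terms: -81, -67, -62, -45, -60  ⇒  Σ = -315
Area = |Σ|/2 = 157.5.
Hole:
Σ = (-10) + (12) + (9) + (-1) = 10
Area = |Σ|/2 = 5.
Net area = 157.5 − 5 = 152.5.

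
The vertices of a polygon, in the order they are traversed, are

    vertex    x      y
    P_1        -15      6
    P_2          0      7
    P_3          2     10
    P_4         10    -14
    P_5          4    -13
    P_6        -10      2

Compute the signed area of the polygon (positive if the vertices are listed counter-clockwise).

-236.5

Cross-terms: -105, -14, -128, -74, -122, -30  ⇒  Σ = -473
Signed area = Σ/2 = -236.5 (negative ⇒ clockwise traversal).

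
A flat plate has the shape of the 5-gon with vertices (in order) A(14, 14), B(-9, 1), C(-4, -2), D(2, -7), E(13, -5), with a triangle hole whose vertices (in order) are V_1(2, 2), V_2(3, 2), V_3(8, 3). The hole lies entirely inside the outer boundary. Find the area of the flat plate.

263

Outer boundary:
Apply Gauss's area formula: 2A = Σ (x_i·y_{i+1} − x_{i+1}·y_i), indices taken mod 5.
Σ = (140) + (22) + (32) + (81) + (252) = 527
Area = |Σ|/2 = 263.5.
Hole:
V_1→V_2: (2)(2) − (3)(2) = -2
V_2→V_3: (3)(3) − (8)(2) = -7
V_3→V_1: (8)(2) − (2)(3) = 10
Σ = 1
Area = |Σ|/2 = 0.5.
Net area = 263.5 − 0.5 = 263.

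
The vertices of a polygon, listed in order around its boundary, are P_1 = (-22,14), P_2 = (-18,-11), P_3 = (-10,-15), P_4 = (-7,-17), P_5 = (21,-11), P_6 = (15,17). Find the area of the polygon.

1129.5

Apply Gauss's area formula: 2A = Σ (x_i·y_{i+1} − x_{i+1}·y_i), indices taken mod 6.
Σ = (494) + (160) + (65) + (434) + (522) + (584) = 2259
Area = |Σ|/2 = 1129.5.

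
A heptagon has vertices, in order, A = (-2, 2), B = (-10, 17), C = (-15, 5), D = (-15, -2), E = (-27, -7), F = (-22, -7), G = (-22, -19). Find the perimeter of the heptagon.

|AB| = √((-8)² + (15)²) = √289 = 17
|BC| = √((-5)² + (-12)²) = √169 = 13
|CD| = √((0)² + (-7)²) = √49 = 7
|DE| = √((-12)² + (-5)²) = √169 = 13
|EF| = √((5)² + (0)²) = √25 = 5
|FG| = √((0)² + (-12)²) = √144 = 12
|GA| = √((20)² + (21)²) = √841 = 29
Perimeter = 17 + 13 + 7 + 13 + 5 + 12 + 29 = 96.

96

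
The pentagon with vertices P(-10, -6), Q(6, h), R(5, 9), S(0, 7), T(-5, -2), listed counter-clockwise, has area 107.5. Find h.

Write out the shoelace sum; only the two edges meeting at Q involve h:
2·Area = [((-10)·h − 6·(-6)) + (6·9 − 5·h)] + 80
       = -15·h + 170 = 215
⇒ h = -3.

-3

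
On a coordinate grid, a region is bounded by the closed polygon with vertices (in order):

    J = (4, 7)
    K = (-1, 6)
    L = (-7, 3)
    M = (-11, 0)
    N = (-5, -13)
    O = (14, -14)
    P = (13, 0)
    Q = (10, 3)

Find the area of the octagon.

J→K: (4)(6) − (-1)(7) = 31
K→L: (-1)(3) − (-7)(6) = 39
L→M: (-7)(0) − (-11)(3) = 33
M→N: (-11)(-13) − (-5)(0) = 143
N→O: (-5)(-14) − (14)(-13) = 252
O→P: (14)(0) − (13)(-14) = 182
P→Q: (13)(3) − (10)(0) = 39
Q→J: (10)(7) − (4)(3) = 58
Σ = 777
Area = |Σ|/2 = 388.5.

388.5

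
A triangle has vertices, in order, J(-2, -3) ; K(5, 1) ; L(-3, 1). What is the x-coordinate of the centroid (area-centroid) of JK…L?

0

Apply the shoelace formula. First the cross-terms c_i = x_i·y_{i+1} − x_{i+1}·y_i:
  13, 8, 11  ⇒  2A = 32, A = 16.
Then Σ (x_i + x_{i+1})·c_i = 0, so x̄ = 0 / (6·16) = 0.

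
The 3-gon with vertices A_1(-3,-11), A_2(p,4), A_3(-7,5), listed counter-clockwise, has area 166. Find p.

Write out the shoelace sum; only the two edges meeting at A_2 involve p:
2·Area = [((-3)·4 − p·(-11)) + (p·5 − (-7)·4)] + 92
       = 16·p + 108 = 332
⇒ p = 14.

14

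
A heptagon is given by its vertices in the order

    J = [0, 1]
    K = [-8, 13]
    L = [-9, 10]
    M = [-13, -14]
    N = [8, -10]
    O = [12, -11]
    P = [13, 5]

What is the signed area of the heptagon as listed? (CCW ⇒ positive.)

Σ = (8) + (37) + (256) + (242) + (32) + (203) + (13) = 791
Signed area = Σ/2 = 395.5 (positive ⇒ counter-clockwise traversal).

395.5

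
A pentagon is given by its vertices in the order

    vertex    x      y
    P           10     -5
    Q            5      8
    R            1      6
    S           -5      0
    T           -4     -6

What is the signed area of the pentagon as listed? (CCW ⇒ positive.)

Σ = (105) + (22) + (30) + (30) + (80) = 267
Signed area = Σ/2 = 133.5 (positive ⇒ counter-clockwise traversal).

133.5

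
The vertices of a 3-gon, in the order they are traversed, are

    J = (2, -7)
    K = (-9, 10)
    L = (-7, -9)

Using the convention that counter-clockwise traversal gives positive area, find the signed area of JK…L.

87.5

Apply the shoelace (surveyor's) formula: 2A = Σ (x_i·y_{i+1} − x_{i+1}·y_i), indices taken mod 3.
Cross-terms: -43, 151, 67  ⇒  Σ = 175
Signed area = Σ/2 = 87.5 (positive ⇒ counter-clockwise traversal).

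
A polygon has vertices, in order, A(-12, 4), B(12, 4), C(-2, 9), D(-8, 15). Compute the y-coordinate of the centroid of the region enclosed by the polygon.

152/21

Apply the shoelace formula. First the cross-terms c_i = x_i·y_{i+1} − x_{i+1}·y_i:
  -96, 116, 42, 148  ⇒  2A = 210, A = 105.
Then Σ (y_i + y_{i+1})·c_i = 4560, so ȳ = 4560 / (6·105) = 152/21.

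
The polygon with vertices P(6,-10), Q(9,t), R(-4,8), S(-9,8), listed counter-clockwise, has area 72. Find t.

-10

Write out the shoelace sum; only the two edges meeting at Q involve t:
2·Area = [(6·t − 9·(-10)) + (9·8 − (-4)·t)] + 82
       = 10·t + 244 = 144
⇒ t = -10.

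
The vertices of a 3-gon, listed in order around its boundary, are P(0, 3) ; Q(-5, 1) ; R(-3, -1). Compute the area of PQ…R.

7

Apply the surveyor's formula: 2A = Σ (x_i·y_{i+1} − x_{i+1}·y_i), indices taken mod 3.
Σ = (15) + (8) + (-9) = 14
Area = |Σ|/2 = 7.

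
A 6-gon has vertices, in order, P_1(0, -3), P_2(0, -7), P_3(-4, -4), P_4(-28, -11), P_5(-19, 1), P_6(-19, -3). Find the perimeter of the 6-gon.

72

|P_1P_2| = √((0)² + (-4)²) = √16 = 4
|P_2P_3| = √((-4)² + (3)²) = √25 = 5
|P_3P_4| = √((-24)² + (-7)²) = √625 = 25
|P_4P_5| = √((9)² + (12)²) = √225 = 15
|P_5P_6| = √((0)² + (-4)²) = √16 = 4
|P_6P_1| = √((19)² + (0)²) = √361 = 19
Perimeter = 4 + 5 + 25 + 15 + 4 + 19 = 72.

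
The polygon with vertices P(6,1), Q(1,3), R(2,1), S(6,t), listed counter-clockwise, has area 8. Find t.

-1

Write out the shoelace sum; only the two edges meeting at S involve t:
2·Area = [(2·t − 6·1) + (6·1 − 6·t)] + 12
       = -4·t + 12 = 16
⇒ t = -1.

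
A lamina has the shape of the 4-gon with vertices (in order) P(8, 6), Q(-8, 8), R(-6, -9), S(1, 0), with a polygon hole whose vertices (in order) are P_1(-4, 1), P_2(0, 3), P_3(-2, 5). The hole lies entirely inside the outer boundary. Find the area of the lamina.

Outer boundary:
Apply the surveyor's formula: 2A = Σ (x_i·y_{i+1} − x_{i+1}·y_i), indices taken mod 4.
Cross-terms: 112, 120, 9, 6  ⇒  Σ = 247
Area = |Σ|/2 = 123.5.
Hole:
Apply the surveyor's formula: 2A = Σ (x_i·y_{i+1} − x_{i+1}·y_i), indices taken mod 3.
P_1→P_2: (-4)(3) − (0)(1) = -12
P_2→P_3: (0)(5) − (-2)(3) = 6
P_3→P_1: (-2)(1) − (-4)(5) = 18
Σ = 12
Area = |Σ|/2 = 6.
Net area = 123.5 − 6 = 117.5.

117.5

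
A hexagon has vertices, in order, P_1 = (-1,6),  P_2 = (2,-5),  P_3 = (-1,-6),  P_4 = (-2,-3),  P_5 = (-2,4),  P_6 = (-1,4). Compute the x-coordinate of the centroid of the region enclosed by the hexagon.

Apply Gauss's area formula. First the cross-terms c_i = x_i·y_{i+1} − x_{i+1}·y_i:
  -7, -17, -9, -14, -4, -2  ⇒  2A = -53, A = -26.5.
Then Σ (x_i + x_{i+1})·c_i = 75, so x̄ = 75 / (6·(-26.5)) = -25/53.

-25/53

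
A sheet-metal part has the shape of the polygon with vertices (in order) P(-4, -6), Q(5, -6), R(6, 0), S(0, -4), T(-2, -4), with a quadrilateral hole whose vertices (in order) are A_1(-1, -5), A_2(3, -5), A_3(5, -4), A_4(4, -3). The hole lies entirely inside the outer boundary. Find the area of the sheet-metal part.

Outer boundary:
Apply the shoelace (surveyor's) formula: 2A = Σ (x_i·y_{i+1} − x_{i+1}·y_i), indices taken mod 5.
Σ = (54) + (36) + (-24) + (-8) + (-4) = 54
Area = |Σ|/2 = 27.
Hole:
Σ = (20) + (13) + (1) + (-23) = 11
Area = |Σ|/2 = 5.5.
Net area = 27 − 5.5 = 21.5.

21.5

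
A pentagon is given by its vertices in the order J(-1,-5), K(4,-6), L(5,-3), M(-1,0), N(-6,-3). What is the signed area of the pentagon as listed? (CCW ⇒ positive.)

J→K: (-1)(-6) − (4)(-5) = 26
K→L: (4)(-3) − (5)(-6) = 18
L→M: (5)(0) − (-1)(-3) = -3
M→N: (-1)(-3) − (-6)(0) = 3
N→J: (-6)(-5) − (-1)(-3) = 27
Σ = 71
Signed area = Σ/2 = 35.5 (positive ⇒ counter-clockwise traversal).

35.5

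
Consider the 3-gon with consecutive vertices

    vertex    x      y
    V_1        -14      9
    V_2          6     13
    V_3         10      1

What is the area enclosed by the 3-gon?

Apply the shoelace formula: 2A = Σ (x_i·y_{i+1} − x_{i+1}·y_i), indices taken mod 3.
Cross-terms: -236, -124, 104  ⇒  Σ = -256
Area = |Σ|/2 = 128.

128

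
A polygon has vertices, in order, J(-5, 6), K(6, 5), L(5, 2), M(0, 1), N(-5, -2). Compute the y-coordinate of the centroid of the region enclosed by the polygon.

38/13

Apply the surveyor's formula. First the cross-terms c_i = x_i·y_{i+1} − x_{i+1}·y_i:
  -61, -13, 5, 5, -40  ⇒  2A = -104, A = -52.
Then Σ (y_i + y_{i+1})·c_i = -912, so ȳ = -912 / (6·(-52)) = 38/13.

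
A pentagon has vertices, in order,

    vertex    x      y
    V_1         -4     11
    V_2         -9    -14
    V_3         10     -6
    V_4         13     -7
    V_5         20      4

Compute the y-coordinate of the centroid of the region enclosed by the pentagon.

Apply Gauss's area formula. First the cross-terms c_i = x_i·y_{i+1} − x_{i+1}·y_i:
  155, 194, 8, 192, 236  ⇒  2A = 785, A = 392.5.
Then Σ (y_i + y_{i+1})·c_i = -1485, so ȳ = -1485 / (6·392.5) = -99/157.

-99/157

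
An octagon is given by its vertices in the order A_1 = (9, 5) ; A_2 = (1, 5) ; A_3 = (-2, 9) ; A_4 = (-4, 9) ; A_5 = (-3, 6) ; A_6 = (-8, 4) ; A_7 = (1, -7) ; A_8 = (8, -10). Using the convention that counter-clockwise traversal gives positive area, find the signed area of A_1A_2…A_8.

Σ = (40) + (19) + (18) + (3) + (36) + (52) + (46) + (130) = 344
Signed area = Σ/2 = 172 (positive ⇒ counter-clockwise traversal).

172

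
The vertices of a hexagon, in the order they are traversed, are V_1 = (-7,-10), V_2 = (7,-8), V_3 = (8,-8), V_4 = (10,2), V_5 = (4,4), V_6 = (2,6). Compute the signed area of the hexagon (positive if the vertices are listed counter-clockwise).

150

V_1→V_2: (-7)(-8) − (7)(-10) = 126
V_2→V_3: (7)(-8) − (8)(-8) = 8
V_3→V_4: (8)(2) − (10)(-8) = 96
V_4→V_5: (10)(4) − (4)(2) = 32
V_5→V_6: (4)(6) − (2)(4) = 16
V_6→V_1: (2)(-10) − (-7)(6) = 22
Σ = 300
Signed area = Σ/2 = 150 (positive ⇒ counter-clockwise traversal).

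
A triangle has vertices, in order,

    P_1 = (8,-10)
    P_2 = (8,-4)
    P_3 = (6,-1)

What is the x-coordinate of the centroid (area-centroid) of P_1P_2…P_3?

Apply the shoelace formula. First the cross-terms c_i = x_i·y_{i+1} − x_{i+1}·y_i:
  48, 16, -52  ⇒  2A = 12, A = 6.
Then Σ (x_i + x_{i+1})·c_i = 264, so x̄ = 264 / (6·6) = 22/3.

22/3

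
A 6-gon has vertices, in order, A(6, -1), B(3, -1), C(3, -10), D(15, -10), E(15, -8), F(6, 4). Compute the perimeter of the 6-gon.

|AB| = √((-3)² + (0)²) = √9 = 3
|BC| = √((0)² + (-9)²) = √81 = 9
|CD| = √((12)² + (0)²) = √144 = 12
|DE| = √((0)² + (2)²) = √4 = 2
|EF| = √((-9)² + (12)²) = √225 = 15
|FA| = √((0)² + (-5)²) = √25 = 5
Perimeter = 3 + 9 + 12 + 2 + 15 + 5 = 46.

46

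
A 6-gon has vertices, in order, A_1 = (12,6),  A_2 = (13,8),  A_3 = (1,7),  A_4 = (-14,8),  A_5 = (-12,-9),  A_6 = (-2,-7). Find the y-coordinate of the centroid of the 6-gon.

193/189

Apply the surveyor's formula. First the cross-terms c_i = x_i·y_{i+1} − x_{i+1}·y_i:
  18, 83, 106, 222, 66, 72  ⇒  2A = 567, A = 283.5.
Then Σ (y_i + y_{i+1})·c_i = 1737, so ȳ = 1737 / (6·283.5) = 193/189.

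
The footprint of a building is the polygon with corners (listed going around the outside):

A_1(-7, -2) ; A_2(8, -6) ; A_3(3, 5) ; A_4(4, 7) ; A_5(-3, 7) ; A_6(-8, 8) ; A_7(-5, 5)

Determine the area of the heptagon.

Cross-terms: 58, 58, 1, 49, 32, 0, 45  ⇒  Σ = 243
Area = |Σ|/2 = 121.5.

121.5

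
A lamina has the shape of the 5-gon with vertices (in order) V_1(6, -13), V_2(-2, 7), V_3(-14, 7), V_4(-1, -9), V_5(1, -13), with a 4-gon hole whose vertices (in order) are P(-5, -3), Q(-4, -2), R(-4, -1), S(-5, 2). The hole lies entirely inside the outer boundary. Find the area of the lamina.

Outer boundary:
Cross-terms: 16, 84, 133, 22, 65  ⇒  Σ = 320
Area = |Σ|/2 = 160.
Hole:
Σ = (-2) + (-4) + (-13) + (25) = 6
Area = |Σ|/2 = 3.
Net area = 160 − 3 = 157.

157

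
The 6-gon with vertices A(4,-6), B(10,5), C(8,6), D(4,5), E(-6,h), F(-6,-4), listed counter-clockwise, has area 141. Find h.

The doubled signed area Σ (x_i y_{i+1} − x_{i+1} y_i) is linear in h.
With h=0 it equals 222; the coefficient of h is 10 (from the two edges through E).
So 10·h + 222 = 2·141 = 282 ⇒ h = 6.

6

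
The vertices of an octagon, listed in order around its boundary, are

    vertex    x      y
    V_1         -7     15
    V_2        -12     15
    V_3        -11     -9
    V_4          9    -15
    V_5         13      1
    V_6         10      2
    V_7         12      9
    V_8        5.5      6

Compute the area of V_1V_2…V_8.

513.5

Apply Gauss's area formula: 2A = Σ (x_i·y_{i+1} − x_{i+1}·y_i), indices taken mod 8.
Cross-terms: 75, 273, 246, 204, 16, 66, 22.5, 124.5  ⇒  Σ = 1027
Area = |Σ|/2 = 513.5.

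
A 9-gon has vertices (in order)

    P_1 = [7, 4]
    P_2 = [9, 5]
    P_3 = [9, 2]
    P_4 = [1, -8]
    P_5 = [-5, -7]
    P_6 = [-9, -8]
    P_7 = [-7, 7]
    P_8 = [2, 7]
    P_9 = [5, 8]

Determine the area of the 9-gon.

Apply the shoelace formula: 2A = Σ (x_i·y_{i+1} − x_{i+1}·y_i), indices taken mod 9.
Cross-terms: -1, -27, -74, -47, -23, -119, -63, -19, -36  ⇒  Σ = -409
Area = |Σ|/2 = 204.5.

204.5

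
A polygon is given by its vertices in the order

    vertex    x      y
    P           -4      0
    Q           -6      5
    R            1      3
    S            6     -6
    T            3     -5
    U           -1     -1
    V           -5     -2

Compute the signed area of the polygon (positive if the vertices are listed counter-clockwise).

-49

Apply the shoelace formula: 2A = Σ (x_i·y_{i+1} − x_{i+1}·y_i), indices taken mod 7.
Cross-terms: -20, -23, -24, -12, -8, -3, -8  ⇒  Σ = -98
Signed area = Σ/2 = -49 (negative ⇒ clockwise traversal).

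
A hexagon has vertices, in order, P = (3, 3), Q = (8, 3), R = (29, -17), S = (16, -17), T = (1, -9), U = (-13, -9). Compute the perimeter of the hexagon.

98

|PQ| = √((5)² + (0)²) = √25 = 5
|QR| = √((21)² + (-20)²) = √841 = 29
|RS| = √((-13)² + (0)²) = √169 = 13
|ST| = √((-15)² + (8)²) = √289 = 17
|TU| = √((-14)² + (0)²) = √196 = 14
|UP| = √((16)² + (12)²) = √400 = 20
Perimeter = 5 + 29 + 13 + 17 + 14 + 20 = 98.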